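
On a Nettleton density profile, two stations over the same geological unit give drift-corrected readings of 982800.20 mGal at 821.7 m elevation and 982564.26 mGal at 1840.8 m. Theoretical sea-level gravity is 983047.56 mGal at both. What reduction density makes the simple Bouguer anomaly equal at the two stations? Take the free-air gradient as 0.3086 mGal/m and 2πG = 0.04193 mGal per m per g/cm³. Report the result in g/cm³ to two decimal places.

1.84

Δg_obs = 982564.26 − 982800.20 = -235.94 mGal over Δh = 1840.8 − 821.7 = 1019.1 m
Equal Bouguer anomalies ⇒ Δg_obs + (0.3086 − 0.04193ρ)·Δh = 0
0.3086 − 0.04193ρ = −Δg_obs/Δh = 0.23152
ρ = (0.3086 − 0.23152) / 0.04193 = 1.84 g/cm³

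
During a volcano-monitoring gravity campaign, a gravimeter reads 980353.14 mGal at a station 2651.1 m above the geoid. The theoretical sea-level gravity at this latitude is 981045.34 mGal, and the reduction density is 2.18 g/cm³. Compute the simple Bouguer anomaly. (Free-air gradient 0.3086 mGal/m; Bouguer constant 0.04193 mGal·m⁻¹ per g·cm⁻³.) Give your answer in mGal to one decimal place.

-116.4

Free-air correction = 0.3086 × 2651.1 = 818.13 mGal
Free-air anomaly = 980353.14 − 981045.34 + (818.13) = 125.93 mGal
Bouguer slab correction = 0.04193 × 2.18 × 2651.1 = 242.33 mGal
Simple Bouguer anomaly = 125.93 − (242.33) = -116.40 mGal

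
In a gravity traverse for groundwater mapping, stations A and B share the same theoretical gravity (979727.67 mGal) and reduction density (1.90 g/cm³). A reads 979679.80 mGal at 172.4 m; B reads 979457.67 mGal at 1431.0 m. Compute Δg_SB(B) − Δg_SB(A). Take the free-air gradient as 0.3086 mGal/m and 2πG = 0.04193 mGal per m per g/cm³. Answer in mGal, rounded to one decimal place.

Δg_SB(A) = 979679.80 − 979727.67 + 0.3086×172.4 − 0.04193×1.90×172.4 = -8.40 mGal
Δg_SB(B) = 979457.67 − 979727.67 + 0.3086×1431.0 − 0.04193×1.90×1431.0 = 57.60 mGal
Difference = 57.60 − (-8.40) = 66.00 mGal

66.0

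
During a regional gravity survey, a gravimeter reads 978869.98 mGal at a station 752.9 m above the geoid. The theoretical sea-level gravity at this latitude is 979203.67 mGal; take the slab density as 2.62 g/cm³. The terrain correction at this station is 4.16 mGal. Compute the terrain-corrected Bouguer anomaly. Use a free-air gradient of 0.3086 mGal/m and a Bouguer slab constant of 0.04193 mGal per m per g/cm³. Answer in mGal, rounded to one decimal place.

Free-air correction = 0.3086 × 752.9 = 232.34 mGal
Free-air anomaly = 978869.98 − 979203.67 + (232.34) = -101.35 mGal
Bouguer slab correction = 0.04193 × 2.62 × 752.9 = 82.71 mGal
Simple Bouguer anomaly = -101.35 − (82.71) = -184.06 mGal
Complete Bouguer anomaly = -184.06 + 4.16 = -179.90 mGal

-179.9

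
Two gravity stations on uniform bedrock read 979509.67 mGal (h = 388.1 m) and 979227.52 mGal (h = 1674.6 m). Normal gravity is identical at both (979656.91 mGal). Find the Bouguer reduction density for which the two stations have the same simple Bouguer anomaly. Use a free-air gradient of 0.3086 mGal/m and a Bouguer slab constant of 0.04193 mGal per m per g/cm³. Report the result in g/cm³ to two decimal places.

2.13

Δg_obs = 979227.52 − 979509.67 = -282.15 mGal over Δh = 1674.6 − 388.1 = 1286.5 m
Equal Bouguer anomalies ⇒ Δg_obs + (0.3086 − 0.04193ρ)·Δh = 0
0.3086 − 0.04193ρ = −Δg_obs/Δh = 0.21932
ρ = (0.3086 − 0.21932) / 0.04193 = 2.13 g/cm³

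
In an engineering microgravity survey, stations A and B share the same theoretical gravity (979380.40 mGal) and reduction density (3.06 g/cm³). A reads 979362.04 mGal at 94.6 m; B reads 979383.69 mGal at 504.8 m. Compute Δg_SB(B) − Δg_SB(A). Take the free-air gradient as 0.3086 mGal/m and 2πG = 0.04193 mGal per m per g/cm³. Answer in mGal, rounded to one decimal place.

Δg_SB(A) = 979362.04 − 979380.40 + 0.3086×94.6 − 0.04193×3.06×94.6 = -1.30 mGal
Δg_SB(B) = 979383.69 − 979380.40 + 0.3086×504.8 − 0.04193×3.06×504.8 = 94.30 mGal
Difference = 94.30 − (-1.30) = 95.60 mGal

95.6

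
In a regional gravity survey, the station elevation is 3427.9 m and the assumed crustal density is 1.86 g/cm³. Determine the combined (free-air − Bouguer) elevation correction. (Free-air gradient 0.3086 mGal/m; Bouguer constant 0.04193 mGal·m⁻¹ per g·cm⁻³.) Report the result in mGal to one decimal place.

790.5

Combined gradient = 0.3086 − 0.04193 × 1.86 = 0.2306102 mGal/m
Combined elevation correction = 0.2306102 × 3427.9 = 790.5 mGal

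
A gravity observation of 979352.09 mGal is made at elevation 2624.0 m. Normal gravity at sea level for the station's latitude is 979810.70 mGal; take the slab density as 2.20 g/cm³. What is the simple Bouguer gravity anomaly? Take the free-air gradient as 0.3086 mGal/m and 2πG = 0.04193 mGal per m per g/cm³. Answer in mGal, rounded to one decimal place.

Free-air correction = 0.3086 × 2624.0 = 809.77 mGal
Free-air anomaly = 979352.09 − 979810.70 + (809.77) = 351.16 mGal
Bouguer slab correction = 0.04193 × 2.20 × 2624.0 = 242.05 mGal
Simple Bouguer anomaly = 351.16 − (242.05) = 109.11 mGal

109.1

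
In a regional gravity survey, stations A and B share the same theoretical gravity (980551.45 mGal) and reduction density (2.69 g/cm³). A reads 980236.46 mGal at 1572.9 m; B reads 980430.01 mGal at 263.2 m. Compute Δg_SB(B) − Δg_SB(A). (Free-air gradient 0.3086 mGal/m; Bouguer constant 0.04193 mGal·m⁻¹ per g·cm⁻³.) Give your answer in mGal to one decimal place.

-62.9

Δg_SB(A) = 980236.46 − 980551.45 + 0.3086×1572.9 − 0.04193×2.69×1572.9 = -7.00 mGal
Δg_SB(B) = 980430.01 − 980551.45 + 0.3086×263.2 − 0.04193×2.69×263.2 = -69.90 mGal
Difference = -69.90 − (-7.00) = -62.90 mGal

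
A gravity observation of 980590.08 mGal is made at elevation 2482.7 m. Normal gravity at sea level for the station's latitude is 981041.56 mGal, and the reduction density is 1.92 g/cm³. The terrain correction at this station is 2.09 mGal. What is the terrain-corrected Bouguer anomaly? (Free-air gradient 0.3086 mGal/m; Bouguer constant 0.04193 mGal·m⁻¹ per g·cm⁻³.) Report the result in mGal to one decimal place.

Free-air correction = 0.3086 × 2482.7 = 766.16 mGal
Free-air anomaly = 980590.08 − 981041.56 + (766.16) = 314.68 mGal
Bouguer slab correction = 0.04193 × 1.92 × 2482.7 = 199.87 mGal
Simple Bouguer anomaly = 314.68 − (199.87) = 114.81 mGal
Complete Bouguer anomaly = 114.81 + 2.09 = 116.90 mGal

116.9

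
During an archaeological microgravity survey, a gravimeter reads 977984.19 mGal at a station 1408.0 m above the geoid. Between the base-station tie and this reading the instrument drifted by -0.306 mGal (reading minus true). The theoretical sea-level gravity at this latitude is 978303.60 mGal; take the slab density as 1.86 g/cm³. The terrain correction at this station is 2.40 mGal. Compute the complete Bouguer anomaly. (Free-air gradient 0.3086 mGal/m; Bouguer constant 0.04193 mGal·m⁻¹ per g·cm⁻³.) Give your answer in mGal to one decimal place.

8.0

Drift-corrected reading = 977984.19 − (-0.306) = 977984.496 mGal
Free-air correction = 0.3086 × 1408.0 = 434.51 mGal
Free-air anomaly = 977984.496 − 978303.60 + (434.51) = 115.406 mGal
Bouguer slab correction = 0.04193 × 1.86 × 1408.0 = 109.81 mGal
Simple Bouguer anomaly = 115.406 − (109.81) = 5.596 mGal
Complete Bouguer anomaly = 5.596 + 2.40 = 7.996 mGal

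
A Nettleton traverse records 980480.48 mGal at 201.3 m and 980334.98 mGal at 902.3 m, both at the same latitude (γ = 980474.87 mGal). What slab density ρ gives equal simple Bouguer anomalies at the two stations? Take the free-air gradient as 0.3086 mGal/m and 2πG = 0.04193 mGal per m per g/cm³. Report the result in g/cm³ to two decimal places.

2.41

Δg_obs = 980334.98 − 980480.48 = -145.50 mGal over Δh = 902.3 − 201.3 = 701.0 m
Equal Bouguer anomalies ⇒ Δg_obs + (0.3086 − 0.04193ρ)·Δh = 0
0.3086 − 0.04193ρ = −Δg_obs/Δh = 0.20756
ρ = (0.3086 − 0.20756) / 0.04193 = 2.41 g/cm³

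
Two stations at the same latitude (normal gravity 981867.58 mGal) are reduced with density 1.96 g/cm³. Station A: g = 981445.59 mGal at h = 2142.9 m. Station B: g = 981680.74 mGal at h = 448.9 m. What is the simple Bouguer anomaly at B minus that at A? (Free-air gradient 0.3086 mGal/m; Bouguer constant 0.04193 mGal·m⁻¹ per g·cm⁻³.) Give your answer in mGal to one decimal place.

-148.4

Δg_SB(A) = 981445.59 − 981867.58 + 0.3086×2142.9 − 0.04193×1.96×2142.9 = 63.20 mGal
Δg_SB(B) = 981680.74 − 981867.58 + 0.3086×448.9 − 0.04193×1.96×448.9 = -85.20 mGal
Difference = -85.20 − (63.20) = -148.40 mGal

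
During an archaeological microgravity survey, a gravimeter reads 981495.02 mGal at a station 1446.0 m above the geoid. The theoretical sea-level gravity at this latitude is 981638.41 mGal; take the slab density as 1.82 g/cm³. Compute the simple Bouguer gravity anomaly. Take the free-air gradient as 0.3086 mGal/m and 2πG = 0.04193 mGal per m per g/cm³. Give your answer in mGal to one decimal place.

192.5

Free-air correction = 0.3086 × 1446.0 = 446.24 mGal
Free-air anomaly = 981495.02 − 981638.41 + (446.24) = 302.85 mGal
Bouguer slab correction = 0.04193 × 1.82 × 1446.0 = 110.35 mGal
Simple Bouguer anomaly = 302.85 − (110.35) = 192.50 mGal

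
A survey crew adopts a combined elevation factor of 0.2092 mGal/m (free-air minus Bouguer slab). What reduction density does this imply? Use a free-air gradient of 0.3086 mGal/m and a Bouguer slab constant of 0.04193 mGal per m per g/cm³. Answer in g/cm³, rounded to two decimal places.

0.2092 = 0.3086 − 0.04193 × ρ
ρ = (0.3086 − 0.2092) / 0.04193 = 2.37 g/cm³

2.37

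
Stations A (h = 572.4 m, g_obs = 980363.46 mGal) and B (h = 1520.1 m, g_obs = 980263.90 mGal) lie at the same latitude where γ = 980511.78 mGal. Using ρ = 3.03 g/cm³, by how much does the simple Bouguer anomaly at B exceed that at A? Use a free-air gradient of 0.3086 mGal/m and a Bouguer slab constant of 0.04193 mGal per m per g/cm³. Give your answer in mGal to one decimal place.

72.5

Δg_SB(A) = 980363.46 − 980511.78 + 0.3086×572.4 − 0.04193×3.03×572.4 = -44.40 mGal
Δg_SB(B) = 980263.90 − 980511.78 + 0.3086×1520.1 − 0.04193×3.03×1520.1 = 28.10 mGal
Difference = 28.10 − (-44.40) = 72.50 mGal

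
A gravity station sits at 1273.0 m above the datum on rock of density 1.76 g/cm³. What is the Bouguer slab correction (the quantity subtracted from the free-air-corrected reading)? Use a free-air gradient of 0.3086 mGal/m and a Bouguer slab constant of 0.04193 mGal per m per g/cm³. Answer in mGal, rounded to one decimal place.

93.9

Bouguer slab correction = 0.04193 × 1.76 × 1273.0 = 93.9 mGal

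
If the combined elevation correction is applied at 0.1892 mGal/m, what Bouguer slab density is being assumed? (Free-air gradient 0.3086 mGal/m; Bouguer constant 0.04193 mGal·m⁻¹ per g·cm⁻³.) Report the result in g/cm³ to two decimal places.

0.1892 = 0.3086 − 0.04193 × ρ
ρ = (0.3086 − 0.1892) / 0.04193 = 2.85 g/cm³

2.85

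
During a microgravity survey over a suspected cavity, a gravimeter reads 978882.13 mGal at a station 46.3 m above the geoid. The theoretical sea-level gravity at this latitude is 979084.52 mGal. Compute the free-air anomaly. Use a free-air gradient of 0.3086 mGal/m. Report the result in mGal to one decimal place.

Free-air correction = 0.3086 × 46.3 = 14.29 mGal
Free-air anomaly = 978882.13 − 979084.52 + (14.29) = -188.10 mGal

-188.1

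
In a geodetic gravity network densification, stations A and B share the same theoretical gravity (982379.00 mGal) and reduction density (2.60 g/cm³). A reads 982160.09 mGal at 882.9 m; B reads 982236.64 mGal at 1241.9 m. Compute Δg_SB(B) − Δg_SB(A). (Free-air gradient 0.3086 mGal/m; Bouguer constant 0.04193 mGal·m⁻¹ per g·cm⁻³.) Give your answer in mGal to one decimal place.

148.2

Δg_SB(A) = 982160.09 − 982379.00 + 0.3086×882.9 − 0.04193×2.60×882.9 = -42.70 mGal
Δg_SB(B) = 982236.64 − 982379.00 + 0.3086×1241.9 − 0.04193×2.60×1241.9 = 105.50 mGal
Difference = 105.50 − (-42.70) = 148.20 mGal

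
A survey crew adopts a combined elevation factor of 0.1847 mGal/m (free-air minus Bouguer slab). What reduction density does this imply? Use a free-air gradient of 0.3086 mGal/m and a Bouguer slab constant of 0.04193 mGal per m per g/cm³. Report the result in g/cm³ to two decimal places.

0.1847 = 0.3086 − 0.04193 × ρ
ρ = (0.3086 − 0.1847) / 0.04193 = 2.95 g/cm³

2.95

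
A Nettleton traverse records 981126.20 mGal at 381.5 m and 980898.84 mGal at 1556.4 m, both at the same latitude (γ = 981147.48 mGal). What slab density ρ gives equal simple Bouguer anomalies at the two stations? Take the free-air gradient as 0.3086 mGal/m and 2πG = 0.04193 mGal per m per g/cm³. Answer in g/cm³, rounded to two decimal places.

2.74

Δg_obs = 980898.84 − 981126.20 = -227.36 mGal over Δh = 1556.4 − 381.5 = 1174.9 m
Equal Bouguer anomalies ⇒ Δg_obs + (0.3086 − 0.04193ρ)·Δh = 0
0.3086 − 0.04193ρ = −Δg_obs/Δh = 0.19351
ρ = (0.3086 − 0.19351) / 0.04193 = 2.74 g/cm³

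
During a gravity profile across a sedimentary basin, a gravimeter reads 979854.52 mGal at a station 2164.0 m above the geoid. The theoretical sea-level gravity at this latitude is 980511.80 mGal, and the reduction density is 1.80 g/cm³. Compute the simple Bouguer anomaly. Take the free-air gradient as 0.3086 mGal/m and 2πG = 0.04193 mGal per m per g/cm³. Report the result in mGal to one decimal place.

-152.8

Free-air correction = 0.3086 × 2164.0 = 667.81 mGal
Free-air anomaly = 979854.52 − 980511.80 + (667.81) = 10.53 mGal
Bouguer slab correction = 0.04193 × 1.80 × 2164.0 = 163.33 mGal
Simple Bouguer anomaly = 10.53 − (163.33) = -152.80 mGal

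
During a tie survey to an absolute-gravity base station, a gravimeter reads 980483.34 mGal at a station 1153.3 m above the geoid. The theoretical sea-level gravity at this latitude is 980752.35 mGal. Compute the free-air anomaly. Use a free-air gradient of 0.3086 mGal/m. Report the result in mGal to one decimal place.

Free-air correction = 0.3086 × 1153.3 = 355.91 mGal
Free-air anomaly = 980483.34 − 980752.35 + (355.91) = 86.90 mGal

86.9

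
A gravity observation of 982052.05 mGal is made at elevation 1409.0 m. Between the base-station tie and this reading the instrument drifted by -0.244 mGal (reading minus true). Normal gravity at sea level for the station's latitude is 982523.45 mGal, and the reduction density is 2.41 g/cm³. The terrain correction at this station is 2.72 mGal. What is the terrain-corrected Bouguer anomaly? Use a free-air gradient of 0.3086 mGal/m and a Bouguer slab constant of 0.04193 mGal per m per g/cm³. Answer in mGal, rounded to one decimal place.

-176.0

Drift-corrected reading = 982052.05 − (-0.244) = 982052.294 mGal
Free-air correction = 0.3086 × 1409.0 = 434.82 mGal
Free-air anomaly = 982052.294 − 982523.45 + (434.82) = -36.336 mGal
Bouguer slab correction = 0.04193 × 2.41 × 1409.0 = 142.38 mGal
Simple Bouguer anomaly = -36.336 − (142.38) = -178.716 mGal
Complete Bouguer anomaly = -178.716 + 2.72 = -175.996 mGal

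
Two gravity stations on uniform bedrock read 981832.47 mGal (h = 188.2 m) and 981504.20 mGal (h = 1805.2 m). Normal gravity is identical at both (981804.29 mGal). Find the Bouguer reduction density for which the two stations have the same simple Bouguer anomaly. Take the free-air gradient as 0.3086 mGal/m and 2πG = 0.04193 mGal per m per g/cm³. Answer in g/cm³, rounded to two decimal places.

Δg_obs = 981504.20 − 981832.47 = -328.27 mGal over Δh = 1805.2 − 188.2 = 1617.0 m
Equal Bouguer anomalies ⇒ Δg_obs + (0.3086 − 0.04193ρ)·Δh = 0
0.3086 − 0.04193ρ = −Δg_obs/Δh = 0.20301
ρ = (0.3086 − 0.20301) / 0.04193 = 2.52 g/cm³

2.52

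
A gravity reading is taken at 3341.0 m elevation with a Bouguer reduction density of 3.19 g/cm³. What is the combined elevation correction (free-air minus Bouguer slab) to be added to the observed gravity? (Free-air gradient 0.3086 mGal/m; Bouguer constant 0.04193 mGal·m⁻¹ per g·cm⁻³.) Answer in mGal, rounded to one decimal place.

584.2

Combined gradient = 0.3086 − 0.04193 × 3.19 = 0.1748433 mGal/m
Combined elevation correction = 0.1748433 × 3341.0 = 584.2 mGal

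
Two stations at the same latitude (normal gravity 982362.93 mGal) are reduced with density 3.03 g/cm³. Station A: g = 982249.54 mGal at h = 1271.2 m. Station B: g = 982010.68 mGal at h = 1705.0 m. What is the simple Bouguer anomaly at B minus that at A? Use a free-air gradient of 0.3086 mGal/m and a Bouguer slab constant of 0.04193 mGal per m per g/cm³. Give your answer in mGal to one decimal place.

-160.1

Δg_SB(A) = 982249.54 − 982362.93 + 0.3086×1271.2 − 0.04193×3.03×1271.2 = 117.40 mGal
Δg_SB(B) = 982010.68 − 982362.93 + 0.3086×1705.0 − 0.04193×3.03×1705.0 = -42.70 mGal
Difference = -42.70 − (117.40) = -160.10 mGal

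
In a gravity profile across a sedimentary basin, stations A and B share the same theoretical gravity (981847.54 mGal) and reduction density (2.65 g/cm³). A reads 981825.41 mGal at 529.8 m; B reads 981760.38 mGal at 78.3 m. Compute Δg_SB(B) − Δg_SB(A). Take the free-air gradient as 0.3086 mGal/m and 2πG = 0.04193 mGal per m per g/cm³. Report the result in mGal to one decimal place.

Δg_SB(A) = 981825.41 − 981847.54 + 0.3086×529.8 − 0.04193×2.65×529.8 = 82.50 mGal
Δg_SB(B) = 981760.38 − 981847.54 + 0.3086×78.3 − 0.04193×2.65×78.3 = -71.70 mGal
Difference = -71.70 − (82.50) = -154.20 mGal

-154.2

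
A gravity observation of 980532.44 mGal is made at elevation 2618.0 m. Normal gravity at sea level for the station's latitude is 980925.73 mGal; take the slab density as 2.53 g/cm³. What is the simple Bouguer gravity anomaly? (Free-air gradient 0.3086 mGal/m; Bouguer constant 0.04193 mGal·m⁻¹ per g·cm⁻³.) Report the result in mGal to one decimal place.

136.9

Free-air correction = 0.3086 × 2618.0 = 807.91 mGal
Free-air anomaly = 980532.44 − 980925.73 + (807.91) = 414.62 mGal
Bouguer slab correction = 0.04193 × 2.53 × 2618.0 = 277.73 mGal
Simple Bouguer anomaly = 414.62 − (277.73) = 136.89 mGal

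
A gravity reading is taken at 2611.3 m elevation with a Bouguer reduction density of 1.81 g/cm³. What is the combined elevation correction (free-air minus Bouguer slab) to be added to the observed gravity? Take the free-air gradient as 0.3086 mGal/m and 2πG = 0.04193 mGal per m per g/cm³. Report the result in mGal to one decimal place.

Combined gradient = 0.3086 − 0.04193 × 1.81 = 0.2327067 mGal/m
Combined elevation correction = 0.2327067 × 2611.3 = 607.7 mGal

607.7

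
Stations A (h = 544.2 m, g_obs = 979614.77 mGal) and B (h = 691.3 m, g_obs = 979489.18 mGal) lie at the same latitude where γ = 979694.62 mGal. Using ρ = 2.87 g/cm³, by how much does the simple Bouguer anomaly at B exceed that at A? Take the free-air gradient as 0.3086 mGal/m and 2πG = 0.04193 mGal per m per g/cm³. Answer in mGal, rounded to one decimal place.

Δg_SB(A) = 979614.77 − 979694.62 + 0.3086×544.2 − 0.04193×2.87×544.2 = 22.60 mGal
Δg_SB(B) = 979489.18 − 979694.62 + 0.3086×691.3 − 0.04193×2.87×691.3 = -75.30 mGal
Difference = -75.30 − (22.60) = -97.90 mGal

-97.9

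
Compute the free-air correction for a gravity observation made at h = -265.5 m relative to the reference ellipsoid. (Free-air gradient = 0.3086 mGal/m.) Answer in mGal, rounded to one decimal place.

Free-air correction = 0.3086 × -265.5 = -81.9 mGal

-81.9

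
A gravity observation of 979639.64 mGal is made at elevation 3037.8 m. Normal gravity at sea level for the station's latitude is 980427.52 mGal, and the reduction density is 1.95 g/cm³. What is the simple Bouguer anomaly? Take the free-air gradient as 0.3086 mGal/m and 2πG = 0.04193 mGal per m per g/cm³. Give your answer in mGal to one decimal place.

-98.8

Free-air correction = 0.3086 × 3037.8 = 937.47 mGal
Free-air anomaly = 979639.64 − 980427.52 + (937.47) = 149.59 mGal
Bouguer slab correction = 0.04193 × 1.95 × 3037.8 = 248.38 mGal
Simple Bouguer anomaly = 149.59 − (248.38) = -98.79 mGal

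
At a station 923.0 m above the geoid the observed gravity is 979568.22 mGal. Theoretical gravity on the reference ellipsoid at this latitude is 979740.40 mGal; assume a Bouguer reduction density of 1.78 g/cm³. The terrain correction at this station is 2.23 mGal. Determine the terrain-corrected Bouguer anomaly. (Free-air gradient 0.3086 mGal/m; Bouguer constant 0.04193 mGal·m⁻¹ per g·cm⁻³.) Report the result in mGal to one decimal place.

46.0

Free-air correction = 0.3086 × 923.0 = 284.84 mGal
Free-air anomaly = 979568.22 − 979740.40 + (284.84) = 112.66 mGal
Bouguer slab correction = 0.04193 × 1.78 × 923.0 = 68.89 mGal
Simple Bouguer anomaly = 112.66 − (68.89) = 43.77 mGal
Complete Bouguer anomaly = 43.77 + 2.23 = 46.00 mGal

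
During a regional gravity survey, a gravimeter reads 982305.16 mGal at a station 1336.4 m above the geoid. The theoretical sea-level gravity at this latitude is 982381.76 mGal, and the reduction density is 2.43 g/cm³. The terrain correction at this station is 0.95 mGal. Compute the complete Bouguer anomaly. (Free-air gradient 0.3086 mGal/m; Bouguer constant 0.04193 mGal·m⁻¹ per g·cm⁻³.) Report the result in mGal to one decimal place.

200.6

Free-air correction = 0.3086 × 1336.4 = 412.41 mGal
Free-air anomaly = 982305.16 − 982381.76 + (412.41) = 335.81 mGal
Bouguer slab correction = 0.04193 × 2.43 × 1336.4 = 136.17 mGal
Simple Bouguer anomaly = 335.81 − (136.17) = 199.64 mGal
Complete Bouguer anomaly = 199.64 + 0.95 = 200.59 mGal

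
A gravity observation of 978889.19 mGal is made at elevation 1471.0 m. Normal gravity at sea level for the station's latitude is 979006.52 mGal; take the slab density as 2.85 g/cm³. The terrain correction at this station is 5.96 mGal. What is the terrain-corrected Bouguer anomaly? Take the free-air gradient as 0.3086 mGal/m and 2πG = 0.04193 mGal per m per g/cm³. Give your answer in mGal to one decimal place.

Free-air correction = 0.3086 × 1471.0 = 453.95 mGal
Free-air anomaly = 978889.19 − 979006.52 + (453.95) = 336.62 mGal
Bouguer slab correction = 0.04193 × 2.85 × 1471.0 = 175.79 mGal
Simple Bouguer anomaly = 336.62 − (175.79) = 160.83 mGal
Complete Bouguer anomaly = 160.83 + 5.96 = 166.79 mGal

166.8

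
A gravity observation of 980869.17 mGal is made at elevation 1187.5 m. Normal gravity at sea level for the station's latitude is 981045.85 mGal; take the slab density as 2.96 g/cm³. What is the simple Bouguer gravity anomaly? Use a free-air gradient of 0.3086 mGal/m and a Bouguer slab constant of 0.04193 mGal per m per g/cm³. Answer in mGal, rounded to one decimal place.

Free-air correction = 0.3086 × 1187.5 = 366.46 mGal
Free-air anomaly = 980869.17 − 981045.85 + (366.46) = 189.78 mGal
Bouguer slab correction = 0.04193 × 2.96 × 1187.5 = 147.38 mGal
Simple Bouguer anomaly = 189.78 − (147.38) = 42.40 mGal

42.4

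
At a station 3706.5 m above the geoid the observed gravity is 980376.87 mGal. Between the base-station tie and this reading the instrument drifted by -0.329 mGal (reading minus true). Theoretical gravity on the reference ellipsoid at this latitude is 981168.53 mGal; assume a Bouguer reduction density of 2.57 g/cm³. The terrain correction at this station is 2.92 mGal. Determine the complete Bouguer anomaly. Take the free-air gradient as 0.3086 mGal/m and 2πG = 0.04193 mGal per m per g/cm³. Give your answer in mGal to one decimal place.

Drift-corrected reading = 980376.87 − (-0.329) = 980377.199 mGal
Free-air correction = 0.3086 × 3706.5 = 1143.83 mGal
Free-air anomaly = 980377.199 − 981168.53 + (1143.83) = 352.499 mGal
Bouguer slab correction = 0.04193 × 2.57 × 3706.5 = 399.41 mGal
Simple Bouguer anomaly = 352.499 − (399.41) = -46.911 mGal
Complete Bouguer anomaly = -46.911 + 2.92 = -43.991 mGal

-44.0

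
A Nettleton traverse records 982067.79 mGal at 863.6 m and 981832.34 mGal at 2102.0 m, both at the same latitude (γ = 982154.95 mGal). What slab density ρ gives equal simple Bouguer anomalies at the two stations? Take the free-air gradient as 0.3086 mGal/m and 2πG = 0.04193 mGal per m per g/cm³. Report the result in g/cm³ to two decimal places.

Δg_obs = 981832.34 − 982067.79 = -235.45 mGal over Δh = 2102.0 − 863.6 = 1238.4 m
Equal Bouguer anomalies ⇒ Δg_obs + (0.3086 − 0.04193ρ)·Δh = 0
0.3086 − 0.04193ρ = −Δg_obs/Δh = 0.19012
ρ = (0.3086 − 0.19012) / 0.04193 = 2.83 g/cm³

2.83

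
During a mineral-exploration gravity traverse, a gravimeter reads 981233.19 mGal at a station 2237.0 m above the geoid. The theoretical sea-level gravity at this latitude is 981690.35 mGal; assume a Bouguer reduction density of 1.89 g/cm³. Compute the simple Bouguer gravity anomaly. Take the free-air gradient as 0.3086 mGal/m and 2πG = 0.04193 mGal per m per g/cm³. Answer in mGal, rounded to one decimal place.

55.9

Free-air correction = 0.3086 × 2237.0 = 690.34 mGal
Free-air anomaly = 981233.19 − 981690.35 + (690.34) = 233.18 mGal
Bouguer slab correction = 0.04193 × 1.89 × 2237.0 = 177.28 mGal
Simple Bouguer anomaly = 233.18 − (177.28) = 55.90 mGal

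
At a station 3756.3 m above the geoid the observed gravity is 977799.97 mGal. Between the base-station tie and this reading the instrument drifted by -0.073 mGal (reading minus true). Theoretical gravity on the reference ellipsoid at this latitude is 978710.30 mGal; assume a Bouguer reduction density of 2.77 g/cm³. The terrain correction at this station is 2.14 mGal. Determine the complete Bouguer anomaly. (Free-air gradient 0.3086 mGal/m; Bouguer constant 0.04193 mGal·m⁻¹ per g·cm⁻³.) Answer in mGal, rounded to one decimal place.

-185.2

Drift-corrected reading = 977799.97 − (-0.073) = 977800.043 mGal
Free-air correction = 0.3086 × 3756.3 = 1159.19 mGal
Free-air anomaly = 977800.043 − 978710.30 + (1159.19) = 248.933 mGal
Bouguer slab correction = 0.04193 × 2.77 × 3756.3 = 436.28 mGal
Simple Bouguer anomaly = 248.933 − (436.28) = -187.347 mGal
Complete Bouguer anomaly = -187.347 + 2.14 = -185.207 mGal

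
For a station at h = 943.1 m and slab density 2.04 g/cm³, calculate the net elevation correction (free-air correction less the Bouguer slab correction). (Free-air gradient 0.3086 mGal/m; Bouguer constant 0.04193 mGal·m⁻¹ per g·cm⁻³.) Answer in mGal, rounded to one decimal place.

210.4

Combined gradient = 0.3086 − 0.04193 × 2.04 = 0.2230628 mGal/m
Combined elevation correction = 0.2230628 × 943.1 = 210.4 mGal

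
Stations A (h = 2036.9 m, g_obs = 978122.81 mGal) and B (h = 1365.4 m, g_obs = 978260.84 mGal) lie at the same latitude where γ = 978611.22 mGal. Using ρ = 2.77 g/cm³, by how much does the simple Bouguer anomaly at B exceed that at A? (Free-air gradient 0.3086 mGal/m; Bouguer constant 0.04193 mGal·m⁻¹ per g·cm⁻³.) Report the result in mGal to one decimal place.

Δg_SB(A) = 978122.81 − 978611.22 + 0.3086×2036.9 − 0.04193×2.77×2036.9 = -96.40 mGal
Δg_SB(B) = 978260.84 − 978611.22 + 0.3086×1365.4 − 0.04193×2.77×1365.4 = -87.60 mGal
Difference = -87.60 − (-96.40) = 8.80 mGal

8.8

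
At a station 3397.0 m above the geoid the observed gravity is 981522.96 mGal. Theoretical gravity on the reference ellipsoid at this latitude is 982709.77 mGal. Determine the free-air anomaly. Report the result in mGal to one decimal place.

-138.5

Free-air correction = 0.3086 × 3397.0 = 1048.31 mGal
Free-air anomaly = 981522.96 − 982709.77 + (1048.31) = -138.50 mGal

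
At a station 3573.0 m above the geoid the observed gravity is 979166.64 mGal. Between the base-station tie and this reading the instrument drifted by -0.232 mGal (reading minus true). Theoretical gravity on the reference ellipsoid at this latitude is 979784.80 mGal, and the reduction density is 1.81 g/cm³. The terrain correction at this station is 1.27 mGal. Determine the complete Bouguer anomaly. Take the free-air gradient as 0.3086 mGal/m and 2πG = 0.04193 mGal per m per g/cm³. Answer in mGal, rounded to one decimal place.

214.8

Drift-corrected reading = 979166.64 − (-0.232) = 979166.872 mGal
Free-air correction = 0.3086 × 3573.0 = 1102.63 mGal
Free-air anomaly = 979166.872 − 979784.80 + (1102.63) = 484.702 mGal
Bouguer slab correction = 0.04193 × 1.81 × 3573.0 = 271.17 mGal
Simple Bouguer anomaly = 484.702 − (271.17) = 213.532 mGal
Complete Bouguer anomaly = 213.532 + 1.27 = 214.802 mGal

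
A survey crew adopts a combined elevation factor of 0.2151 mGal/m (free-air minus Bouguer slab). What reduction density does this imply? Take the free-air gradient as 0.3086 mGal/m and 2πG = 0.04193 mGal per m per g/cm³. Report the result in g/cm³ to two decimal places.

2.23

0.2151 = 0.3086 − 0.04193 × ρ
ρ = (0.3086 − 0.2151) / 0.04193 = 2.23 g/cm³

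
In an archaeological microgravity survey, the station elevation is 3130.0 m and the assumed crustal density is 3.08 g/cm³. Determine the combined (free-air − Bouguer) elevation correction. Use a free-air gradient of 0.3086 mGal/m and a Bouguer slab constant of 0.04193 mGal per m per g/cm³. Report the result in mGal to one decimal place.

561.7

Combined gradient = 0.3086 − 0.04193 × 3.08 = 0.1794556 mGal/m
Combined elevation correction = 0.1794556 × 3130.0 = 561.7 mGal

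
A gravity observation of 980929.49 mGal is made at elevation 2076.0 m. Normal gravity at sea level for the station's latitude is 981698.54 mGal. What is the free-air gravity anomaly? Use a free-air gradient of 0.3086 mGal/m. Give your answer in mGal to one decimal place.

Free-air correction = 0.3086 × 2076.0 = 640.65 mGal
Free-air anomaly = 980929.49 − 981698.54 + (640.65) = -128.40 mGal

-128.4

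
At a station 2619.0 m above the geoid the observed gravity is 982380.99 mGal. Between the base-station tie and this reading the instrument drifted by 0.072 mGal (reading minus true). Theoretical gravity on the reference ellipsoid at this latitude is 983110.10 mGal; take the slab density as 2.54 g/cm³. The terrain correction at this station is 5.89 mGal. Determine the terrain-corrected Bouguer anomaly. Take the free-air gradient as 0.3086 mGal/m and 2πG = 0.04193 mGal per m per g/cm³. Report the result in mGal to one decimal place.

Drift-corrected reading = 982380.99 − (0.072) = 982380.918 mGal
Free-air correction = 0.3086 × 2619.0 = 808.22 mGal
Free-air anomaly = 982380.918 − 983110.10 + (808.22) = 79.038 mGal
Bouguer slab correction = 0.04193 × 2.54 × 2619.0 = 278.93 mGal
Simple Bouguer anomaly = 79.038 − (278.93) = -199.892 mGal
Complete Bouguer anomaly = -199.892 + 5.89 = -194.002 mGal

-194.0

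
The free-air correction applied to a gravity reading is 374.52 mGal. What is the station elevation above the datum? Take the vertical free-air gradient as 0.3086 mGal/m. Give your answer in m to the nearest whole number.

h = 374.52 / 0.3086 = 1213.61 m

1214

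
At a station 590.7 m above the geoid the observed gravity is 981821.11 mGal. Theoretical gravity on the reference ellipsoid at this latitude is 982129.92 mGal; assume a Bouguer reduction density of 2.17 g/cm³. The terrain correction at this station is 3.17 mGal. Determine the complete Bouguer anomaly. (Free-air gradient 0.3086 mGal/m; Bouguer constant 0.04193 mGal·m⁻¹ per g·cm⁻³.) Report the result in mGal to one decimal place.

-177.1

Free-air correction = 0.3086 × 590.7 = 182.29 mGal
Free-air anomaly = 981821.11 − 982129.92 + (182.29) = -126.52 mGal
Bouguer slab correction = 0.04193 × 2.17 × 590.7 = 53.75 mGal
Simple Bouguer anomaly = -126.52 − (53.75) = -180.27 mGal
Complete Bouguer anomaly = -180.27 + 3.17 = -177.10 mGal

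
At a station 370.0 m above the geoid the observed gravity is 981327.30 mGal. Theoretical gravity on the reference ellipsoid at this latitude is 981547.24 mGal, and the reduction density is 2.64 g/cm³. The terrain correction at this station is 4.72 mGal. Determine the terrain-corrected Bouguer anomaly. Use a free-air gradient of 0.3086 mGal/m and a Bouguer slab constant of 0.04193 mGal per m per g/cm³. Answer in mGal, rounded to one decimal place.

-142.0

Free-air correction = 0.3086 × 370.0 = 114.18 mGal
Free-air anomaly = 981327.30 − 981547.24 + (114.18) = -105.76 mGal
Bouguer slab correction = 0.04193 × 2.64 × 370.0 = 40.96 mGal
Simple Bouguer anomaly = -105.76 − (40.96) = -146.72 mGal
Complete Bouguer anomaly = -146.72 + 4.72 = -142.00 mGal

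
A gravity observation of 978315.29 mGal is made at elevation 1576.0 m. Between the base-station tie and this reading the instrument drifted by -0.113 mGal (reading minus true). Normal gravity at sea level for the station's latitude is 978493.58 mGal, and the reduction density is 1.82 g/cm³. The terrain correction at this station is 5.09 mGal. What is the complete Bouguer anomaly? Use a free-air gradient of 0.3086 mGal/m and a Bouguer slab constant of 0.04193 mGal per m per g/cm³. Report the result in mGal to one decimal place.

Drift-corrected reading = 978315.29 − (-0.113) = 978315.403 mGal
Free-air correction = 0.3086 × 1576.0 = 486.35 mGal
Free-air anomaly = 978315.403 − 978493.58 + (486.35) = 308.173 mGal
Bouguer slab correction = 0.04193 × 1.82 × 1576.0 = 120.27 mGal
Simple Bouguer anomaly = 308.173 − (120.27) = 187.903 mGal
Complete Bouguer anomaly = 187.903 + 5.09 = 192.993 mGal

193.0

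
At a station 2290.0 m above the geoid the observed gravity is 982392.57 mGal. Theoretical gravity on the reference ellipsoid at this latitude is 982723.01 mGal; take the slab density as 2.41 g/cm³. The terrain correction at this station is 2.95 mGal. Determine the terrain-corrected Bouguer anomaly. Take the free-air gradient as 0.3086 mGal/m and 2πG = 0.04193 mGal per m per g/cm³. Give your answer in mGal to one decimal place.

147.8

Free-air correction = 0.3086 × 2290.0 = 706.69 mGal
Free-air anomaly = 982392.57 − 982723.01 + (706.69) = 376.25 mGal
Bouguer slab correction = 0.04193 × 2.41 × 2290.0 = 231.41 mGal
Simple Bouguer anomaly = 376.25 − (231.41) = 144.84 mGal
Complete Bouguer anomaly = 144.84 + 2.95 = 147.79 mGal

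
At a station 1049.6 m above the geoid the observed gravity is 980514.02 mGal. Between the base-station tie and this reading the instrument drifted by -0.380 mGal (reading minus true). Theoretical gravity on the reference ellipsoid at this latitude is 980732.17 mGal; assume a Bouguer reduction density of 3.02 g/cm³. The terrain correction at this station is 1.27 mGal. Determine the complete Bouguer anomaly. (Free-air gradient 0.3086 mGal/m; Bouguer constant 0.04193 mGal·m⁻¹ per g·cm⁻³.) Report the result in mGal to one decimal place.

Drift-corrected reading = 980514.02 − (-0.380) = 980514.400 mGal
Free-air correction = 0.3086 × 1049.6 = 323.91 mGal
Free-air anomaly = 980514.400 − 980732.17 + (323.91) = 106.140 mGal
Bouguer slab correction = 0.04193 × 3.02 × 1049.6 = 132.91 mGal
Simple Bouguer anomaly = 106.140 − (132.91) = -26.770 mGal
Complete Bouguer anomaly = -26.770 + 1.27 = -25.500 mGal

-25.5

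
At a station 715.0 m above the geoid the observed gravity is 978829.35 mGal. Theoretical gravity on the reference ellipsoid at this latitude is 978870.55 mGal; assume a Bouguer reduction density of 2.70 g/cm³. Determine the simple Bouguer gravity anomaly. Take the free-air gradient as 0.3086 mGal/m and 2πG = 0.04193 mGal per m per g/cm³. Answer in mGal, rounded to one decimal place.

Free-air correction = 0.3086 × 715.0 = 220.65 mGal
Free-air anomaly = 978829.35 − 978870.55 + (220.65) = 179.45 mGal
Bouguer slab correction = 0.04193 × 2.70 × 715.0 = 80.95 mGal
Simple Bouguer anomaly = 179.45 − (80.95) = 98.50 mGal

98.5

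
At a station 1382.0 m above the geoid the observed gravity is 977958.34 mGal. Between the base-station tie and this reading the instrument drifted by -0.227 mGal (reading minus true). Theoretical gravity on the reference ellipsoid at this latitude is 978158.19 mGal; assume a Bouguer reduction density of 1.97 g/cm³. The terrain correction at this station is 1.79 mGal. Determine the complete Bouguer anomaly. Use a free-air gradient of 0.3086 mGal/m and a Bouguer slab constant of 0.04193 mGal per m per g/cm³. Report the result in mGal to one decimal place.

Drift-corrected reading = 977958.34 − (-0.227) = 977958.567 mGal
Free-air correction = 0.3086 × 1382.0 = 426.49 mGal
Free-air anomaly = 977958.567 − 978158.19 + (426.49) = 226.867 mGal
Bouguer slab correction = 0.04193 × 1.97 × 1382.0 = 114.16 mGal
Simple Bouguer anomaly = 226.867 − (114.16) = 112.707 mGal
Complete Bouguer anomaly = 112.707 + 1.79 = 114.497 mGal

114.5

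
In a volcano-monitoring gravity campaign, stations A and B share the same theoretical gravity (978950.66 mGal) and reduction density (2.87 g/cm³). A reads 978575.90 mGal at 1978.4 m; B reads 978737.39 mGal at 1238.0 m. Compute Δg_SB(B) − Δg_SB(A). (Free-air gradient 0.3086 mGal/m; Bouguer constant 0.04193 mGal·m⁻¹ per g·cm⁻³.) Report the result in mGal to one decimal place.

Δg_SB(A) = 978575.90 − 978950.66 + 0.3086×1978.4 − 0.04193×2.87×1978.4 = -2.30 mGal
Δg_SB(B) = 978737.39 − 978950.66 + 0.3086×1238.0 − 0.04193×2.87×1238.0 = 19.80 mGal
Difference = 19.80 − (-2.30) = 22.10 mGal

22.1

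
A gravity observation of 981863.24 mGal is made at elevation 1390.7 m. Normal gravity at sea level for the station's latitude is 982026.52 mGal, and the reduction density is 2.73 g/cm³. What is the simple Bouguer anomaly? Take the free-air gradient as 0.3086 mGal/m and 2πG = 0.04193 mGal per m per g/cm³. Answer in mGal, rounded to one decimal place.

Free-air correction = 0.3086 × 1390.7 = 429.17 mGal
Free-air anomaly = 981863.24 − 982026.52 + (429.17) = 265.89 mGal
Bouguer slab correction = 0.04193 × 2.73 × 1390.7 = 159.19 mGal
Simple Bouguer anomaly = 265.89 − (159.19) = 106.70 mGal

106.7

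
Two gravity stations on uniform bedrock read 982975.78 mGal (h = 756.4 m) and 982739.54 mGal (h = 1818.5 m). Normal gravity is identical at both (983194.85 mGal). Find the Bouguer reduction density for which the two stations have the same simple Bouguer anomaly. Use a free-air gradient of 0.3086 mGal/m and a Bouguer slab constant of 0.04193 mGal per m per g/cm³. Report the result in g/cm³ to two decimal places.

2.06

Δg_obs = 982739.54 − 982975.78 = -236.24 mGal over Δh = 1818.5 − 756.4 = 1062.1 m
Equal Bouguer anomalies ⇒ Δg_obs + (0.3086 − 0.04193ρ)·Δh = 0
0.3086 − 0.04193ρ = −Δg_obs/Δh = 0.22243
ρ = (0.3086 − 0.22243) / 0.04193 = 2.06 g/cm³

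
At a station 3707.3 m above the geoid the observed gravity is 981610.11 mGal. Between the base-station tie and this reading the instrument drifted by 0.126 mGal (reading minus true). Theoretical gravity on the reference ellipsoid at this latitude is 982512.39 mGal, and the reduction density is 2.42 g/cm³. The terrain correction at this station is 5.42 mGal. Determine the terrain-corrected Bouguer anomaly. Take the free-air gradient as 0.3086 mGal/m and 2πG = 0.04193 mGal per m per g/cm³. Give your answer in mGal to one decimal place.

-129.1

Drift-corrected reading = 981610.11 − (0.126) = 981609.984 mGal
Free-air correction = 0.3086 × 3707.3 = 1144.07 mGal
Free-air anomaly = 981609.984 − 982512.39 + (1144.07) = 241.664 mGal
Bouguer slab correction = 0.04193 × 2.42 × 3707.3 = 376.18 mGal
Simple Bouguer anomaly = 241.664 − (376.18) = -134.516 mGal
Complete Bouguer anomaly = -134.516 + 5.42 = -129.096 mGal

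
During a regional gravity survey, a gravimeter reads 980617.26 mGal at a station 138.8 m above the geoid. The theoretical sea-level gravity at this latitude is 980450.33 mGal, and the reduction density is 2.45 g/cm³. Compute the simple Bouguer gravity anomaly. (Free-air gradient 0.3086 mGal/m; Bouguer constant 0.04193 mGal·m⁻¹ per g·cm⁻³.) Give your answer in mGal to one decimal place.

Free-air correction = 0.3086 × 138.8 = 42.83 mGal
Free-air anomaly = 980617.26 − 980450.33 + (42.83) = 209.76 mGal
Bouguer slab correction = 0.04193 × 2.45 × 138.8 = 14.26 mGal
Simple Bouguer anomaly = 209.76 − (14.26) = 195.50 mGal

195.5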